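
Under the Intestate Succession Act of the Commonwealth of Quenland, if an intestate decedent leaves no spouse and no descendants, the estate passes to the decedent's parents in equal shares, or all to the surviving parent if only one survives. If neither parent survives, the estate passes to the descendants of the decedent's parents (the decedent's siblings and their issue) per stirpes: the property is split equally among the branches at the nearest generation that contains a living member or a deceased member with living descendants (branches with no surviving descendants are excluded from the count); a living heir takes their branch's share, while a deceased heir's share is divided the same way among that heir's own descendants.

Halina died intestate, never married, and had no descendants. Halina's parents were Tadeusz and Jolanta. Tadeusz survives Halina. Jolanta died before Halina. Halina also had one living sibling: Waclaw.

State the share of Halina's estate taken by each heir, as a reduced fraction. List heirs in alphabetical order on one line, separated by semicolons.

Only one parent, Tadeusz, survives, so Tadeusz takes the entire estate. The siblings take nothing because a surviving parent has priority.

Tadeusz 1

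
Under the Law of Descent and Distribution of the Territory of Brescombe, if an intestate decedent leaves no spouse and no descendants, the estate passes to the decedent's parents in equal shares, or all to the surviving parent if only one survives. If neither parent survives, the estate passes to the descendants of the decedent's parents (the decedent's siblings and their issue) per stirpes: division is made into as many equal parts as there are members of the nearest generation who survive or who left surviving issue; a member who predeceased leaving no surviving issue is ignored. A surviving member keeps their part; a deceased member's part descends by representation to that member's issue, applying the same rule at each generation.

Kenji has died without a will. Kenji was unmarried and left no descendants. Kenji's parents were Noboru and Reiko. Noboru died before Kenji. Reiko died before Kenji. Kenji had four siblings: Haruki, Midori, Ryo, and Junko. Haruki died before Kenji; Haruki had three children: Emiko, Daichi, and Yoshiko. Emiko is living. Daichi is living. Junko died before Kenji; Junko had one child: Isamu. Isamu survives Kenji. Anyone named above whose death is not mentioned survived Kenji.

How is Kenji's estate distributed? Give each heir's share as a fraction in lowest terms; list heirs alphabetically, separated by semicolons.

Neither parent survives and there are no descendants, so the estate passes to Kenji's siblings and their issue per stirpes.
The estate is divided into 4 equal shares of 1/4 among Haruki, Midori, Ryo, Junko.
Haruki predeceased; the 1/4 allotted to Haruki's branch passes to Haruki's issue by representation.
The 1/4 is divided into 3 equal shares of 1/12 among Emiko, Daichi, Yoshiko.
Emiko is living and takes 1/12.
Daichi is living and takes 1/12.
Yoshiko is living and takes 1/12.
Midori is living and takes 1/4.
Ryo is living and takes 1/4.
Junko predeceased; the 1/4 allotted to Junko's branch passes to Junko's issue by representation.
Isamu is the sole taker at this level and receives the full 1/4.

Daichi 1/12; Emiko 1/12; Isamu 1/4; Midori 1/4; Ryo 1/4; Yoshiko 1/12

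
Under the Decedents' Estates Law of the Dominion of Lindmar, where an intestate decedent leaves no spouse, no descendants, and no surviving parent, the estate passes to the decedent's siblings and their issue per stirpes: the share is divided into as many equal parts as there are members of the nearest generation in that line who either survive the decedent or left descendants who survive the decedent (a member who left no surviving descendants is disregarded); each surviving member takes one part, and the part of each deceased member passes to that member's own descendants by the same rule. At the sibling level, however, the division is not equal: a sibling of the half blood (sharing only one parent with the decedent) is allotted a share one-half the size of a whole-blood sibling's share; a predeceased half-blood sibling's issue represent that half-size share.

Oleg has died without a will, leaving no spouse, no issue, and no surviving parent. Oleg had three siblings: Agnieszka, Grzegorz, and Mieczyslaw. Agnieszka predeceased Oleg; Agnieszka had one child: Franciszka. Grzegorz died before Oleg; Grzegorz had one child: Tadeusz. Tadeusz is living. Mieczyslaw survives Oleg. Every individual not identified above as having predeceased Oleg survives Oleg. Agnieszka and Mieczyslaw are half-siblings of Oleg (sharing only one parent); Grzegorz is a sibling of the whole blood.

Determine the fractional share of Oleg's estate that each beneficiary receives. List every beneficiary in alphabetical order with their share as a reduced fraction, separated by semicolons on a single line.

No spouse, descendants, or parent survives, so the estate passes to Oleg's siblings per stirpes.
Half-blood siblings count for one-half the weight of whole-blood siblings at the initial division.
Dividing 1 in proportion to weights (total weight 2): Agnieszka (weight 1/2) → 1/4; Grzegorz (weight 1) → 1/2; Mieczyslaw (weight 1/2) → 1/4.
Agnieszka predeceased; the 1/4 allotted to Agnieszka's branch passes to Agnieszka's issue by representation.
Franciszka is the sole taker at this level and receives the full 1/4.
Grzegorz predeceased; the 1/2 allotted to Grzegorz's branch passes to Grzegorz's issue by representation.
Tadeusz is the sole taker at this level and receives the full 1/2.
Mieczyslaw is living and takes 1/4.

Franciszka 1/4; Mieczyslaw 1/4; Tadeusz 1/2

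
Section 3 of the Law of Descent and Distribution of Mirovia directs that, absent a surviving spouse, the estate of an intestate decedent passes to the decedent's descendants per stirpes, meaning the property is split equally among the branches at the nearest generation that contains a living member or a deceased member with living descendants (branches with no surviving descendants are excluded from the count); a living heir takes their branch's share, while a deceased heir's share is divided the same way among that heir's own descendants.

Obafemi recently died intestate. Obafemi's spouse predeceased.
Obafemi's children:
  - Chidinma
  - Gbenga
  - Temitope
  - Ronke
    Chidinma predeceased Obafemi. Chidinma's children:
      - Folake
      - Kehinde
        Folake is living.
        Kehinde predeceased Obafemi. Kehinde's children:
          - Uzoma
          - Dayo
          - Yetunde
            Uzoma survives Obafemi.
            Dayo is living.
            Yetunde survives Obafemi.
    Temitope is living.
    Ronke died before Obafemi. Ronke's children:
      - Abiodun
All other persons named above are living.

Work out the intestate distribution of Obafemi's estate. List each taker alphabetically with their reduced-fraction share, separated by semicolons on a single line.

Abiodun 1/4; Dayo 1/24; Folake 1/8; Gbenga 1/4; Temitope 1/4; Uzoma 1/24; Yetunde 1/24

There is no surviving spouse, so the entire estate passes to Obafemi's descendants per stirpes.
The estate is divided into 4 equal shares of 1/4 among Chidinma, Gbenga, Temitope, Ronke.
Chidinma predeceased; the 1/4 allotted to Chidinma's branch passes to Chidinma's issue by representation.
The 1/4 is divided into 2 equal shares of 1/8 among Folake, Kehinde.
Folake is living and takes 1/8.
Kehinde predeceased; the 1/8 allotted to Kehinde's branch passes to Kehinde's issue by representation.
The 1/8 is divided into 3 equal shares of 1/24 among Uzoma, Dayo, Yetunde.
Uzoma is living and takes 1/24.
Dayo is living and takes 1/24.
Yetunde is living and takes 1/24.
Gbenga is living and takes 1/4.
Temitope is living and takes 1/4.
Ronke predeceased; the 1/4 allotted to Ronke's branch passes to Ronke's issue by representation.
Abiodun is the sole taker at this level and receives the full 1/4.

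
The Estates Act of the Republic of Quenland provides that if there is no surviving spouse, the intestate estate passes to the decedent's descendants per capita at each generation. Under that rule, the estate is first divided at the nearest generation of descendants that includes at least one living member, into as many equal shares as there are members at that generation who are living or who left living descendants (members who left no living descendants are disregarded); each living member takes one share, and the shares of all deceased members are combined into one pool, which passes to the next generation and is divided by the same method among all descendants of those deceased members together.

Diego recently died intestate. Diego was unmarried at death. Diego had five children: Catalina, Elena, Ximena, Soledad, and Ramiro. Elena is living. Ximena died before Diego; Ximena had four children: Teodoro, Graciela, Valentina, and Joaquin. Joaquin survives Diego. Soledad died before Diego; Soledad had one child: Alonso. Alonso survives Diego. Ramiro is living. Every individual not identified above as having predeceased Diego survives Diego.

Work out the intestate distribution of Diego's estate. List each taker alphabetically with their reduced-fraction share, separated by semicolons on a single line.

Alonso 2/25; Catalina 1/5; Elena 1/5; Graciela 2/25; Joaquin 2/25; Ramiro 1/5; Teodoro 2/25; Valentina 2/25

There is no surviving spouse, so the entire estate passes to Diego's descendants per capita at each generation.
At generation 1 (Catalina, Elena, Ximena, Soledad, Ramiro) there are 5 shares of (1)/5 = 1/5 each.
Living: Catalina, Elena, and Ramiro — each takes 1/5.
Deceased: Ximena and Soledad. Their combined 2/5 is pooled and carried to generation 2.
At generation 2 (Teodoro, Graciela, Valentina, Joaquin, Alonso) there are 5 shares of (2/5)/5 = 2/25 each.
Living: Teodoro, Graciela, Valentina, Joaquin, and Alonso — each takes 2/25.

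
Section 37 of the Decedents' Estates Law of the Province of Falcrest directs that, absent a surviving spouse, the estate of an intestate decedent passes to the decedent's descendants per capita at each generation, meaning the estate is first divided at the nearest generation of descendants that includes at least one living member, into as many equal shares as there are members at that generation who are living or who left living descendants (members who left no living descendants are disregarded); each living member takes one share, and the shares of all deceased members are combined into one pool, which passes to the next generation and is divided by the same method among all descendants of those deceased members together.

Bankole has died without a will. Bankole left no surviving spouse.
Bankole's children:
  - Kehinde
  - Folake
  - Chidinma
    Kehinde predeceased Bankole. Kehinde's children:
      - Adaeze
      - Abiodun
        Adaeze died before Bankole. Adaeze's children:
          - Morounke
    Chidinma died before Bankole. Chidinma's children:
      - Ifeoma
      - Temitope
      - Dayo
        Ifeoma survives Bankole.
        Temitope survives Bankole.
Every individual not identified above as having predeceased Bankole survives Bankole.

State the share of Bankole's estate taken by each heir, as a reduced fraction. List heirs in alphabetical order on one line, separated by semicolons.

There is no surviving spouse, so the entire estate passes to Bankole's descendants per capita at each generation.
At generation 1 (Kehinde, Folake, Chidinma) there are 3 shares of (1)/3 = 1/3 each.
Living: Folake — each takes 1/3.
Deceased: Kehinde and Chidinma. Their combined 2/3 is pooled and carried to generation 2.
At generation 2 (Adaeze, Abiodun, Ifeoma, Temitope, Dayo) there are 5 shares of (2/3)/5 = 2/15 each.
Living: Abiodun, Ifeoma, Temitope, and Dayo — each takes 2/15.
Deceased: Adaeze. That 2/15 share is carried to generation 3.
At generation 3 (Morounke) there are 1 shares of (2/15)/1 = 2/15 each.
Living: Morounke — each takes 2/15.

Abiodun 2/15; Dayo 2/15; Folake 1/3; Ifeoma 2/15; Morounke 2/15; Temitope 2/15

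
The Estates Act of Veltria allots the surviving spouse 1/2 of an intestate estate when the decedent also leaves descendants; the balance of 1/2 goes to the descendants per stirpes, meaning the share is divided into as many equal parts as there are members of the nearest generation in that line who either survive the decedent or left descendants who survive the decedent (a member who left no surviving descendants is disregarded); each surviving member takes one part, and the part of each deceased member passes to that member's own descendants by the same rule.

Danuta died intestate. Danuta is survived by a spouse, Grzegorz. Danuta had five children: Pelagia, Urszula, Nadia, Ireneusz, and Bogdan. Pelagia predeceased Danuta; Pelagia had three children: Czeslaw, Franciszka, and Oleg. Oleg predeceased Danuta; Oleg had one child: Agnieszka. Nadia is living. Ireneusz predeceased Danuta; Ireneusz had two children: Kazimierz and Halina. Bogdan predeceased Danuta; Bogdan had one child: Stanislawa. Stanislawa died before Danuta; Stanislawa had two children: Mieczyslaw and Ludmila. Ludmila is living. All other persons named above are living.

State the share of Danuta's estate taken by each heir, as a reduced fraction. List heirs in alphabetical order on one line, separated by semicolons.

Agnieszka 1/30; Czeslaw 1/30; Franciszka 1/30; Grzegorz 1/2; Halina 1/20; Kazimierz 1/20; Ludmila 1/20; Mieczyslaw 1/20; Nadia 1/10; Urszula 1/10

Grzegorz, as surviving spouse, takes 1/2.
The remaining 1/2 passes to Danuta's descendants per stirpes.
The 1/2 is divided into 5 equal shares of 1/10 among Pelagia, Urszula, Nadia, Ireneusz, Bogdan.
Pelagia predeceased; the 1/10 allotted to Pelagia's branch passes to Pelagia's issue by representation.
The 1/10 is divided into 3 equal shares of 1/30 among Czeslaw, Franciszka, Oleg.
Czeslaw is living and takes 1/30.
Franciszka is living and takes 1/30.
Oleg predeceased; the 1/30 allotted to Oleg's branch passes to Oleg's issue by representation.
Agnieszka is the sole taker at this level and receives the full 1/30.
Urszula is living and takes 1/10.
Nadia is living and takes 1/10.
Ireneusz predeceased; the 1/10 allotted to Ireneusz's branch passes to Ireneusz's issue by representation.
The 1/10 is divided into 2 equal shares of 1/20 among Kazimierz, Halina.
Kazimierz is living and takes 1/20.
Halina is living and takes 1/20.
Bogdan predeceased; the 1/10 allotted to Bogdan's branch passes to Bogdan's issue by representation.
Stanislawa's line is the sole branch at this level, so the full 1/10 passes to Stanislawa's issue by representation.
The 1/10 is divided into 2 equal shares of 1/20 among Mieczyslaw, Ludmila.
Mieczyslaw is living and takes 1/20.
Ludmila is living and takes 1/20.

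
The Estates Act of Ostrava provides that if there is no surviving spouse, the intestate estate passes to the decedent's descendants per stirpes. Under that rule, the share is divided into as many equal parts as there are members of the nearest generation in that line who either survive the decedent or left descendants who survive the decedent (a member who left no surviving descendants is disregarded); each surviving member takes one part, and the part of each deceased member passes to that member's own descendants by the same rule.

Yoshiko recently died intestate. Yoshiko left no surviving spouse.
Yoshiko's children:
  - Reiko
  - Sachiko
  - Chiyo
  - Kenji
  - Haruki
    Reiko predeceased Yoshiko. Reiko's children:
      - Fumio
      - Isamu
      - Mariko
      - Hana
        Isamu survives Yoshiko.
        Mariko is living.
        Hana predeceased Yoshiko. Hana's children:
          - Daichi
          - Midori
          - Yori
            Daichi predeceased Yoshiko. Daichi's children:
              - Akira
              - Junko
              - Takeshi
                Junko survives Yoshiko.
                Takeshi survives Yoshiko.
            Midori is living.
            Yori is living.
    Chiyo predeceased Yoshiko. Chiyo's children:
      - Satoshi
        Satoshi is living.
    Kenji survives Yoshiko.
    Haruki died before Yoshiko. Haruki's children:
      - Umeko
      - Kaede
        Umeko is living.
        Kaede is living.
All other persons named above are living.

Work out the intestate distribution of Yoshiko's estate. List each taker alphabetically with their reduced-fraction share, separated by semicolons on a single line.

There is no surviving spouse, so the entire estate passes to Yoshiko's descendants per stirpes.
The estate is divided into 5 equal shares of 1/5 among Reiko, Sachiko, Chiyo, Kenji, Haruki.
Reiko predeceased; the 1/5 allotted to Reiko's branch passes to Reiko's issue by representation.
The 1/5 is divided into 4 equal shares of 1/20 among Fumio, Isamu, Mariko, Hana.
Fumio is living and takes 1/20.
Isamu is living and takes 1/20.
Mariko is living and takes 1/20.
Hana predeceased; the 1/20 allotted to Hana's branch passes to Hana's issue by representation.
The 1/20 is divided into 3 equal shares of 1/60 among Daichi, Midori, Yori.
Daichi predeceased; the 1/60 allotted to Daichi's branch passes to Daichi's issue by representation.
The 1/60 is divided into 3 equal shares of 1/180 among Akira, Junko, Takeshi.
Akira is living and takes 1/180.
Junko is living and takes 1/180.
Takeshi is living and takes 1/180.
Midori is living and takes 1/60.
Yori is living and takes 1/60.
Sachiko is living and takes 1/5.
Chiyo predeceased; the 1/5 allotted to Chiyo's branch passes to Chiyo's issue by representation.
Satoshi is the sole taker at this level and receives the full 1/5.
Kenji is living and takes 1/5.
Haruki predeceased; the 1/5 allotted to Haruki's branch passes to Haruki's issue by representation.
The 1/5 is divided into 2 equal shares of 1/10 among Umeko, Kaede.
Umeko is living and takes 1/10.
Kaede is living and takes 1/10.

Akira 1/180; Fumio 1/20; Isamu 1/20; Junko 1/180; Kaede 1/10; Kenji 1/5; Mariko 1/20; Midori 1/60; Sachiko 1/5; Satoshi 1/5; Takeshi 1/180; Umeko 1/10; Yori 1/60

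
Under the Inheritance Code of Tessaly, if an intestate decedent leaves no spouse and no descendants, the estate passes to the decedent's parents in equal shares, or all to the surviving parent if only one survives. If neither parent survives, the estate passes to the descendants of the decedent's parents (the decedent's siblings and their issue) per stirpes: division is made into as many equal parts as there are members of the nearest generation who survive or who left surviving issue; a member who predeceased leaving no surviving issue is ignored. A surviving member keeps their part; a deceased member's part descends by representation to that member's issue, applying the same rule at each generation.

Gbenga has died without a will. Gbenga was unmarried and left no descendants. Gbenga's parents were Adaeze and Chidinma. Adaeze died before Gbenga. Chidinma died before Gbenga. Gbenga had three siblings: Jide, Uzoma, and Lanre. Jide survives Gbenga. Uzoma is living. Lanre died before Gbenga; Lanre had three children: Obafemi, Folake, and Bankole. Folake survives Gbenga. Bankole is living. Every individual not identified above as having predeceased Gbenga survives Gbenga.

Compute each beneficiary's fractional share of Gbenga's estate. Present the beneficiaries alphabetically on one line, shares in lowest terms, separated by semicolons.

Bankole 1/9; Folake 1/9; Jide 1/3; Obafemi 1/9; Uzoma 1/3

Neither parent survives and there are no descendants, so the estate passes to Gbenga's siblings and their issue per stirpes.
The estate is divided into 3 equal shares of 1/3 among Jide, Uzoma, Lanre.
Jide is living and takes 1/3.
Uzoma is living and takes 1/3.
Lanre predeceased; the 1/3 allotted to Lanre's branch passes to Lanre's issue by representation.
The 1/3 is divided into 3 equal shares of 1/9 among Obafemi, Folake, Bankole.
Obafemi is living and takes 1/9.
Folake is living and takes 1/9.
Bankole is living and takes 1/9.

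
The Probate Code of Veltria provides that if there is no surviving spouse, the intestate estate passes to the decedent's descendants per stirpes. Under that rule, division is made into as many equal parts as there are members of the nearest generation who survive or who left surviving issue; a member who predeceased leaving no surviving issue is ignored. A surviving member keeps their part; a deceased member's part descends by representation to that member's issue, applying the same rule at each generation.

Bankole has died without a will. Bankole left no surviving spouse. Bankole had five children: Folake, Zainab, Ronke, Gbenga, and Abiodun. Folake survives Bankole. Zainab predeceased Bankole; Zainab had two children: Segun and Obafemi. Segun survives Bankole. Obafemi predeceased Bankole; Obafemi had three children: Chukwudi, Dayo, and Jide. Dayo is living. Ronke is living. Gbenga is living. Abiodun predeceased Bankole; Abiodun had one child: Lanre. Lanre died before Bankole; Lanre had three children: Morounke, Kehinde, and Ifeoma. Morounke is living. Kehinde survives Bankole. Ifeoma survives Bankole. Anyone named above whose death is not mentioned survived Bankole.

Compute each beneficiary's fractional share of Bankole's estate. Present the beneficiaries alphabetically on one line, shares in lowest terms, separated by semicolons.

Chukwudi 1/30; Dayo 1/30; Folake 1/5; Gbenga 1/5; Ifeoma 1/15; Jide 1/30; Kehinde 1/15; Morounke 1/15; Ronke 1/5; Segun 1/10

There is no surviving spouse, so the entire estate passes to Bankole's descendants per stirpes.
The estate is divided into 5 equal shares of 1/5 among Folake, Zainab, Ronke, Gbenga, Abiodun.
Folake is living and takes 1/5.
Zainab predeceased; the 1/5 allotted to Zainab's branch passes to Zainab's issue by representation.
The 1/5 is divided into 2 equal shares of 1/10 among Segun, Obafemi.
Segun is living and takes 1/10.
Obafemi predeceased; the 1/10 allotted to Obafemi's branch passes to Obafemi's issue by representation.
The 1/10 is divided into 3 equal shares of 1/30 among Chukwudi, Dayo, Jide.
Chukwudi is living and takes 1/30.
Dayo is living and takes 1/30.
Jide is living and takes 1/30.
Ronke is living and takes 1/5.
Gbenga is living and takes 1/5.
Abiodun predeceased; the 1/5 allotted to Abiodun's branch passes to Abiodun's issue by representation.
Lanre's line is the sole branch at this level, so the full 1/5 passes to Lanre's issue by representation.
The 1/5 is divided into 3 equal shares of 1/15 among Morounke, Kehinde, Ifeoma.
Morounke is living and takes 1/15.
Kehinde is living and takes 1/15.
Ifeoma is living and takes 1/15.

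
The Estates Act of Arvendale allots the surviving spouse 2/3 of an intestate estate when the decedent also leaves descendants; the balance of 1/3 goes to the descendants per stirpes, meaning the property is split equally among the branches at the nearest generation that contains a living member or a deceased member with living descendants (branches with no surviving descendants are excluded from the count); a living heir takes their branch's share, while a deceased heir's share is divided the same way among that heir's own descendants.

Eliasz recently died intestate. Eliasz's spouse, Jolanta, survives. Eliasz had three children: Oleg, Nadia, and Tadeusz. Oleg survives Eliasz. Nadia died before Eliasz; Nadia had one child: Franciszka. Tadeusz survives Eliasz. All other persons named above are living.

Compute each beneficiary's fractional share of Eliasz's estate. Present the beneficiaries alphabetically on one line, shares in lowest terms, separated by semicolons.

Franciszka 1/9; Jolanta 2/3; Oleg 1/9; Tadeusz 1/9

Jolanta, as surviving spouse, takes 2/3.
The remaining 1/3 passes to Eliasz's descendants per stirpes.
The 1/3 is divided into 3 equal shares of 1/9 among Oleg, Nadia, Tadeusz.
Oleg is living and takes 1/9.
Nadia predeceased; the 1/9 allotted to Nadia's branch passes to Nadia's issue by representation.
Franciszka is the sole taker at this level and receives the full 1/9.
Tadeusz is living and takes 1/9.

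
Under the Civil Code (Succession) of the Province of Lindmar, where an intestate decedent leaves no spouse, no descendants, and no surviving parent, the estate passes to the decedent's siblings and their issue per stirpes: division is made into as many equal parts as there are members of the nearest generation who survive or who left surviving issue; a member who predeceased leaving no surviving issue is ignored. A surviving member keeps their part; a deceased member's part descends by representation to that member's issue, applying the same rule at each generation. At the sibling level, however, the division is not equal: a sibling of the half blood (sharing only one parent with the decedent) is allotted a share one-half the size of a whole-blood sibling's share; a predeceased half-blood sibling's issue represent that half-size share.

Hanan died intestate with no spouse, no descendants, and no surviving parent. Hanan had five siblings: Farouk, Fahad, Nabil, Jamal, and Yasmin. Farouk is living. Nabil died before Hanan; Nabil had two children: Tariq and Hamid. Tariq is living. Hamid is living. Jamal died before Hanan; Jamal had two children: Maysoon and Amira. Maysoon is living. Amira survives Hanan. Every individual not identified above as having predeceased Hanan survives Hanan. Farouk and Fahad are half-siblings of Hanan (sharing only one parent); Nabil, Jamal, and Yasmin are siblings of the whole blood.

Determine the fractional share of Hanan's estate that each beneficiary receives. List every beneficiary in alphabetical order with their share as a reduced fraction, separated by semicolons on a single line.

Amira 1/8; Fahad 1/8; Farouk 1/8; Hamid 1/8; Maysoon 1/8; Tariq 1/8; Yasmin 1/4

No spouse, descendants, or parent survives, so the estate passes to Hanan's siblings per stirpes.
Half-blood siblings count for one-half the weight of whole-blood siblings at the initial division.
Dividing 1 in proportion to weights (total weight 4): Farouk (weight 1/2) → 1/8; Fahad (weight 1/2) → 1/8; Nabil (weight 1) → 1/4; Jamal (weight 1) → 1/4; Yasmin (weight 1) → 1/4.
Farouk is living and takes 1/8.
Fahad is living and takes 1/8.
Nabil predeceased; the 1/4 allotted to Nabil's branch passes to Nabil's issue by representation.
The 1/4 is divided into 2 equal shares of 1/8 among Tariq, Hamid.
Tariq is living and takes 1/8.
Hamid is living and takes 1/8.
Jamal predeceased; the 1/4 allotted to Jamal's branch passes to Jamal's issue by representation.
The 1/4 is divided into 2 equal shares of 1/8 among Maysoon, Amira.
Maysoon is living and takes 1/8.
Amira is living and takes 1/8.
Yasmin is living and takes 1/4.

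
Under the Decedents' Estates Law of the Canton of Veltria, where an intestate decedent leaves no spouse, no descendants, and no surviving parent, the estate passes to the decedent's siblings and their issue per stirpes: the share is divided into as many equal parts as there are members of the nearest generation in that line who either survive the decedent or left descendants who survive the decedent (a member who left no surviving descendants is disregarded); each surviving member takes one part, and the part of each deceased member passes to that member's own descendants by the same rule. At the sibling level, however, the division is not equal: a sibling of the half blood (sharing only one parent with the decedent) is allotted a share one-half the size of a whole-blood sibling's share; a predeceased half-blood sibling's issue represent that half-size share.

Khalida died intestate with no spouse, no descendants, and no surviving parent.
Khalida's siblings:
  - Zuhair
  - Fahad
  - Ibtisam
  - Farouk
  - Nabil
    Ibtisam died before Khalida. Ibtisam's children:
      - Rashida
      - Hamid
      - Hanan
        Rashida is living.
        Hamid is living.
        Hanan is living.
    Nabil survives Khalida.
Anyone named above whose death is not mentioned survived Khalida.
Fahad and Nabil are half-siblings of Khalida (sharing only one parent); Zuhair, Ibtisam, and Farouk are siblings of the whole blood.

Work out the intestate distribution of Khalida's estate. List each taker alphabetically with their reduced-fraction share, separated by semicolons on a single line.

Fahad 1/8; Farouk 1/4; Hamid 1/12; Hanan 1/12; Nabil 1/8; Rashida 1/12; Zuhair 1/4

No spouse, descendants, or parent survives, so the estate passes to Khalida's siblings per stirpes.
Half-blood siblings count for one-half the weight of whole-blood siblings at the initial division.
Dividing 1 in proportion to weights (total weight 4): Zuhair (weight 1) → 1/4; Fahad (weight 1/2) → 1/8; Ibtisam (weight 1) → 1/4; Farouk (weight 1) → 1/4; Nabil (weight 1/2) → 1/8.
Zuhair is living and takes 1/4.
Fahad is living and takes 1/8.
Ibtisam predeceased; the 1/4 allotted to Ibtisam's branch passes to Ibtisam's issue by representation.
The 1/4 is divided into 3 equal shares of 1/12 among Rashida, Hamid, Hanan.
Rashida is living and takes 1/12.
Hamid is living and takes 1/12.
Hanan is living and takes 1/12.
Farouk is living and takes 1/4.
Nabil is living and takes 1/8.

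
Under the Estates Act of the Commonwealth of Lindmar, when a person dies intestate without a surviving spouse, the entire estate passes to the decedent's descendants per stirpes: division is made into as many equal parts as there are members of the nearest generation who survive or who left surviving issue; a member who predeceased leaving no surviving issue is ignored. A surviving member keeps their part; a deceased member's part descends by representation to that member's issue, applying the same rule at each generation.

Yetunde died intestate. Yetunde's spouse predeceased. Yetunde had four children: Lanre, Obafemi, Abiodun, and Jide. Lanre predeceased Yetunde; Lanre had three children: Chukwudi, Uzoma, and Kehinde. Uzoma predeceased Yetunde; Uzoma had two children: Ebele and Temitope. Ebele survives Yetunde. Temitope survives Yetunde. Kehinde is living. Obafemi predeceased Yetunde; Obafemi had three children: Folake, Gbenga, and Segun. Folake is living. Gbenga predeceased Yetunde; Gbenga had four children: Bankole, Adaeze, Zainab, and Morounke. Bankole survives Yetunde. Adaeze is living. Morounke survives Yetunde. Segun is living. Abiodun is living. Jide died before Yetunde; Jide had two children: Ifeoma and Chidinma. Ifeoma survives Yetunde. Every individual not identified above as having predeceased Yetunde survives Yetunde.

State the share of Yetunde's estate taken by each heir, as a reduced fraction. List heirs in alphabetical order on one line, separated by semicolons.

Abiodun 1/4; Adaeze 1/48; Bankole 1/48; Chidinma 1/8; Chukwudi 1/12; Ebele 1/24; Folake 1/12; Ifeoma 1/8; Kehinde 1/12; Morounke 1/48; Segun 1/12; Temitope 1/24; Zainab 1/48

There is no surviving spouse, so the entire estate passes to Yetunde's descendants per stirpes.
The estate is divided into 4 equal shares of 1/4 among Lanre, Obafemi, Abiodun, Jide.
Lanre predeceased; the 1/4 allotted to Lanre's branch passes to Lanre's issue by representation.
The 1/4 is divided into 3 equal shares of 1/12 among Chukwudi, Uzoma, Kehinde.
Chukwudi is living and takes 1/12.
Uzoma predeceased; the 1/12 allotted to Uzoma's branch passes to Uzoma's issue by representation.
The 1/12 is divided into 2 equal shares of 1/24 among Ebele, Temitope.
Ebele is living and takes 1/24.
Temitope is living and takes 1/24.
Kehinde is living and takes 1/12.
Obafemi predeceased; the 1/4 allotted to Obafemi's branch passes to Obafemi's issue by representation.
The 1/4 is divided into 3 equal shares of 1/12 among Folake, Gbenga, Segun.
Folake is living and takes 1/12.
Gbenga predeceased; the 1/12 allotted to Gbenga's branch passes to Gbenga's issue by representation.
The 1/12 is divided into 4 equal shares of 1/48 among Bankole, Adaeze, Zainab, Morounke.
Bankole is living and takes 1/48.
Adaeze is living and takes 1/48.
Zainab is living and takes 1/48.
Morounke is living and takes 1/48.
Segun is living and takes 1/12.
Abiodun is living and takes 1/4.
Jide predeceased; the 1/4 allotted to Jide's branch passes to Jide's issue by representation.
The 1/4 is divided into 2 equal shares of 1/8 among Ifeoma, Chidinma.
Ifeoma is living and takes 1/8.
Chidinma is living and takes 1/8.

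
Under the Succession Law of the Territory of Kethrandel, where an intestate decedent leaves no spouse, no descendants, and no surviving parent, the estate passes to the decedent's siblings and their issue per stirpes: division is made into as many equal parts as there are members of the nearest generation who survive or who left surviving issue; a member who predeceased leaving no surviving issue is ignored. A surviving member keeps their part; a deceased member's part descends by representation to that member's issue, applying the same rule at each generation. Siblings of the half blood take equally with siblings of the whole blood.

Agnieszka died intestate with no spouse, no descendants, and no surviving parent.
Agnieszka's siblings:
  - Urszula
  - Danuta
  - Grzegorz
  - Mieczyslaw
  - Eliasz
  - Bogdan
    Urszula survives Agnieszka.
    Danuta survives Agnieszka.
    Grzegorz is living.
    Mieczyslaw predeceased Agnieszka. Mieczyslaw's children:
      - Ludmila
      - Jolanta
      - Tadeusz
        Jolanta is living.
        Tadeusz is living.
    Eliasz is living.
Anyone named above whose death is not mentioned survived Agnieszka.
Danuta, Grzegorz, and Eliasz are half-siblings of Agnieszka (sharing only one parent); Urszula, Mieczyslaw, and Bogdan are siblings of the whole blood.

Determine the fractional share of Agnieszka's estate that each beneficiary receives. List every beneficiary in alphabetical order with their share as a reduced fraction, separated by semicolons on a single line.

No spouse, descendants, or parent survives, so the estate passes to Agnieszka's siblings per stirpes.
Half-blood and whole-blood siblings take equally under the stated rule.
The estate is divided into 6 equal shares of 1/6 among Urszula, Danuta, Grzegorz, Mieczyslaw, Eliasz, Bogdan.
Urszula is living and takes 1/6.
Danuta is living and takes 1/6.
Grzegorz is living and takes 1/6.
Mieczyslaw predeceased; the 1/6 allotted to Mieczyslaw's branch passes to Mieczyslaw's issue by representation.
The 1/6 is divided into 3 equal shares of 1/18 among Ludmila, Jolanta, Tadeusz.
Ludmila is living and takes 1/18.
Jolanta is living and takes 1/18.
Tadeusz is living and takes 1/18.
Eliasz is living and takes 1/6.
Bogdan is living and takes 1/6.

Bogdan 1/6; Danuta 1/6; Eliasz 1/6; Grzegorz 1/6; Jolanta 1/18; Ludmila 1/18; Tadeusz 1/18; Urszula 1/6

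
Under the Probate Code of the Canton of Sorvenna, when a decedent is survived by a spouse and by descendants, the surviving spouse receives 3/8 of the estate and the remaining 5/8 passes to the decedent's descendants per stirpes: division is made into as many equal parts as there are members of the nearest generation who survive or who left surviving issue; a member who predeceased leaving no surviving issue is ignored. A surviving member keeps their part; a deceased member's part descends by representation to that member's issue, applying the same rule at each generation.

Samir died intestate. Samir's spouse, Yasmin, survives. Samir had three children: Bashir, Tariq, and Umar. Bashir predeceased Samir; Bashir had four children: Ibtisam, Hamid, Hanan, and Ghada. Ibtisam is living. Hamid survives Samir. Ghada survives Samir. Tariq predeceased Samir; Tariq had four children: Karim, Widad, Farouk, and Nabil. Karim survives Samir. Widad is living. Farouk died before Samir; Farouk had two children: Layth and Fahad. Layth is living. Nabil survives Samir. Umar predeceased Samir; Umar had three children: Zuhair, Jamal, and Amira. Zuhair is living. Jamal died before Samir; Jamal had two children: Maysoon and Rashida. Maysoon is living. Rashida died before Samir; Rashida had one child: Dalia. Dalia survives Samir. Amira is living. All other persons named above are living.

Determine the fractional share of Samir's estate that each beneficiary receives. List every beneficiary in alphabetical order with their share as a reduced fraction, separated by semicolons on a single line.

Amira 5/72; Dalia 5/144; Fahad 5/192; Ghada 5/96; Hamid 5/96; Hanan 5/96; Ibtisam 5/96; Karim 5/96; Layth 5/192; Maysoon 5/144; Nabil 5/96; Widad 5/96; Yasmin 3/8; Zuhair 5/72

Yasmin, as surviving spouse, takes 3/8.
The remaining 5/8 passes to Samir's descendants per stirpes.
The 5/8 is divided into 3 equal shares of 5/24 among Bashir, Tariq, Umar.
Bashir predeceased; the 5/24 allotted to Bashir's branch passes to Bashir's issue by representation.
The 5/24 is divided into 4 equal shares of 5/96 among Ibtisam, Hamid, Hanan, Ghada.
Ibtisam is living and takes 5/96.
Hamid is living and takes 5/96.
Hanan is living and takes 5/96.
Ghada is living and takes 5/96.
Tariq predeceased; the 5/24 allotted to Tariq's branch passes to Tariq's issue by representation.
The 5/24 is divided into 4 equal shares of 5/96 among Karim, Widad, Farouk, Nabil.
Karim is living and takes 5/96.
Widad is living and takes 5/96.
Farouk predeceased; the 5/96 allotted to Farouk's branch passes to Farouk's issue by representation.
The 5/96 is divided into 2 equal shares of 5/192 among Layth, Fahad.
Layth is living and takes 5/192.
Fahad is living and takes 5/192.
Nabil is living and takes 5/96.
Umar predeceased; the 5/24 allotted to Umar's branch passes to Umar's issue by representation.
The 5/24 is divided into 3 equal shares of 5/72 among Zuhair, Jamal, Amira.
Zuhair is living and takes 5/72.
Jamal predeceased; the 5/72 allotted to Jamal's branch passes to Jamal's issue by representation.
The 5/72 is divided into 2 equal shares of 5/144 among Maysoon, Rashida.
Maysoon is living and takes 5/144.
Rashida predeceased; the 5/144 allotted to Rashida's branch passes to Rashida's issue by representation.
Dalia is the sole taker at this level and receives the full 5/144.
Amira is living and takes 5/72.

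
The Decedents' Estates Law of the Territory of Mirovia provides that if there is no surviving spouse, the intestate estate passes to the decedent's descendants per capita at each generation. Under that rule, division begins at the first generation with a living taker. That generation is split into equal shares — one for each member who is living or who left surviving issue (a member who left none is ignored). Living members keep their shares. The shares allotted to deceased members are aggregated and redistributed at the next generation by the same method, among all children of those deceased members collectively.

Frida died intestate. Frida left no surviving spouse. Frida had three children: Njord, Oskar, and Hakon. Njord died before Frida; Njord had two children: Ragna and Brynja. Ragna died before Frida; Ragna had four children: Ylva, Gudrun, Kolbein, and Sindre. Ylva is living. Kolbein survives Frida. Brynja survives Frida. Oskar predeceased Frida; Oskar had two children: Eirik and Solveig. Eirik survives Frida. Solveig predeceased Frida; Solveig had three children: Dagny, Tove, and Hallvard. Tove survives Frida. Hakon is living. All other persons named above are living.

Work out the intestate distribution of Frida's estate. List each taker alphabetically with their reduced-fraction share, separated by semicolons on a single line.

There is no surviving spouse, so the entire estate passes to Frida's descendants per capita at each generation.
At generation 1 (Njord, Oskar, Hakon) there are 3 shares of (1)/3 = 1/3 each.
Living: Hakon — each takes 1/3.
Deceased: Njord and Oskar. Their combined 2/3 is pooled and carried to generation 2.
At generation 2 (Ragna, Brynja, Eirik, Solveig) there are 4 shares of (2/3)/4 = 1/6 each.
Living: Brynja and Eirik — each takes 1/6.
Deceased: Ragna and Solveig. Their combined 1/3 is pooled and carried to generation 3.
At generation 3 (Ylva, Gudrun, Kolbein, Sindre, Dagny, Tove, Hallvard) there are 7 shares of (1/3)/7 = 1/21 each.
Living: Ylva, Gudrun, Kolbein, Sindre, Dagny, Tove, and Hallvard — each takes 1/21.

Brynja 1/6; Dagny 1/21; Eirik 1/6; Gudrun 1/21; Hakon 1/3; Hallvard 1/21; Kolbein 1/21; Sindre 1/21; Tove 1/21; Ylva 1/21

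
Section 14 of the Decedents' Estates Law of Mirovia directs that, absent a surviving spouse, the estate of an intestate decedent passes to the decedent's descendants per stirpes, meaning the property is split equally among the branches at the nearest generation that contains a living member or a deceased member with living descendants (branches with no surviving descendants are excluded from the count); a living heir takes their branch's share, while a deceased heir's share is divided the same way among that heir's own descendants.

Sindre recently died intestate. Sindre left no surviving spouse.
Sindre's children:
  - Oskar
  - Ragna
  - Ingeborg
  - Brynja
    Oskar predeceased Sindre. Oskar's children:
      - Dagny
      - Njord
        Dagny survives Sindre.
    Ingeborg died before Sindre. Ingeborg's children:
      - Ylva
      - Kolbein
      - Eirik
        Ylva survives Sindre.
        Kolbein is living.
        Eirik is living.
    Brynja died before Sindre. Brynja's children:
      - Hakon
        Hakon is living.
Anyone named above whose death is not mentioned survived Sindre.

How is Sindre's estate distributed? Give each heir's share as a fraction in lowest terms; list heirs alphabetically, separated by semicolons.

There is no surviving spouse, so the entire estate passes to Sindre's descendants per stirpes.
The estate is divided into 4 equal shares of 1/4 among Oskar, Ragna, Ingeborg, Brynja.
Oskar predeceased; the 1/4 allotted to Oskar's branch passes to Oskar's issue by representation.
The 1/4 is divided into 2 equal shares of 1/8 among Dagny, Njord.
Dagny is living and takes 1/8.
Njord is living and takes 1/8.
Ragna is living and takes 1/4.
Ingeborg predeceased; the 1/4 allotted to Ingeborg's branch passes to Ingeborg's issue by representation.
The 1/4 is divided into 3 equal shares of 1/12 among Ylva, Kolbein, Eirik.
Ylva is living and takes 1/12.
Kolbein is living and takes 1/12.
Eirik is living and takes 1/12.
Brynja predeceased; the 1/4 allotted to Brynja's branch passes to Brynja's issue by representation.
Hakon is the sole taker at this level and receives the full 1/4.

Dagny 1/8; Eirik 1/12; Hakon 1/4; Kolbein 1/12; Njord 1/8; Ragna 1/4; Ylva 1/12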